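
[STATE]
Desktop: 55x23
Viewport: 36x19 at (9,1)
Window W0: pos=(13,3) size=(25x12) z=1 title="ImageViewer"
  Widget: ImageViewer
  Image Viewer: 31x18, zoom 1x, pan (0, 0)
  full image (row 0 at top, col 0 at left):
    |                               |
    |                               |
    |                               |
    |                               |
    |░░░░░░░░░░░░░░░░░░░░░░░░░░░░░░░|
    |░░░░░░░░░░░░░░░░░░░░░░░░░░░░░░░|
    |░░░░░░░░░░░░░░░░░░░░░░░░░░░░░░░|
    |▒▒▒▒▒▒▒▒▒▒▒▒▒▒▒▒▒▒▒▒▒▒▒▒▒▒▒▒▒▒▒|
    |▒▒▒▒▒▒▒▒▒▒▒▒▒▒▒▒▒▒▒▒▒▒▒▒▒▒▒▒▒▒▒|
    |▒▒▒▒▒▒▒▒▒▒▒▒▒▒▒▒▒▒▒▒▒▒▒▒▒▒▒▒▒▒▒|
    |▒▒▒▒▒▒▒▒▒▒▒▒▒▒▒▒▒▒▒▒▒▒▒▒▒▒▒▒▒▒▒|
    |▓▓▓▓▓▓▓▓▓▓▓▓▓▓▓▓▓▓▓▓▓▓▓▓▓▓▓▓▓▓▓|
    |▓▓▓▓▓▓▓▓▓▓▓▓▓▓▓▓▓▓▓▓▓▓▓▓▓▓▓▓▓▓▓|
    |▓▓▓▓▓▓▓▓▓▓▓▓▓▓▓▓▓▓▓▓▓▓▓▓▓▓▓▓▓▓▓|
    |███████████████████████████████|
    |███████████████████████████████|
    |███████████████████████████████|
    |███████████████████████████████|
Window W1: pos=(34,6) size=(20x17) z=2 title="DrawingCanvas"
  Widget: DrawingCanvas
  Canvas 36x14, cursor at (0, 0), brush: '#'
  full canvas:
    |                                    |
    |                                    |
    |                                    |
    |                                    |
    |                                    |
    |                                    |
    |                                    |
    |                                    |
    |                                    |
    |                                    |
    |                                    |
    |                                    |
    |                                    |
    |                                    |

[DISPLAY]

                                    
                                    
    ┏━━━━━━━━━━━━━━━━━━━━━━━┓       
    ┃ ImageViewer           ┃       
    ┠───────────────────────┨       
    ┃                    ┏━━━━━━━━━━
    ┃                    ┃ DrawingCa
    ┃                    ┠──────────
    ┃                    ┃+         
    ┃░░░░░░░░░░░░░░░░░░░░┃          
    ┃░░░░░░░░░░░░░░░░░░░░┃          
    ┃░░░░░░░░░░░░░░░░░░░░┃          
    ┃▒▒▒▒▒▒▒▒▒▒▒▒▒▒▒▒▒▒▒▒┃          
    ┗━━━━━━━━━━━━━━━━━━━━┃          
                         ┃          
                         ┃          
                         ┃          
                         ┃          
                         ┃          


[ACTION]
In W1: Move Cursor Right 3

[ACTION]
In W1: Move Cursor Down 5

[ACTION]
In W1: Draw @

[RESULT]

                                    
                                    
    ┏━━━━━━━━━━━━━━━━━━━━━━━┓       
    ┃ ImageViewer           ┃       
    ┠───────────────────────┨       
    ┃                    ┏━━━━━━━━━━
    ┃                    ┃ DrawingCa
    ┃                    ┠──────────
    ┃                    ┃          
    ┃░░░░░░░░░░░░░░░░░░░░┃          
    ┃░░░░░░░░░░░░░░░░░░░░┃          
    ┃░░░░░░░░░░░░░░░░░░░░┃          
    ┃▒▒▒▒▒▒▒▒▒▒▒▒▒▒▒▒▒▒▒▒┃          
    ┗━━━━━━━━━━━━━━━━━━━━┃   @      
                         ┃          
                         ┃          
                         ┃          
                         ┃          
                         ┃          


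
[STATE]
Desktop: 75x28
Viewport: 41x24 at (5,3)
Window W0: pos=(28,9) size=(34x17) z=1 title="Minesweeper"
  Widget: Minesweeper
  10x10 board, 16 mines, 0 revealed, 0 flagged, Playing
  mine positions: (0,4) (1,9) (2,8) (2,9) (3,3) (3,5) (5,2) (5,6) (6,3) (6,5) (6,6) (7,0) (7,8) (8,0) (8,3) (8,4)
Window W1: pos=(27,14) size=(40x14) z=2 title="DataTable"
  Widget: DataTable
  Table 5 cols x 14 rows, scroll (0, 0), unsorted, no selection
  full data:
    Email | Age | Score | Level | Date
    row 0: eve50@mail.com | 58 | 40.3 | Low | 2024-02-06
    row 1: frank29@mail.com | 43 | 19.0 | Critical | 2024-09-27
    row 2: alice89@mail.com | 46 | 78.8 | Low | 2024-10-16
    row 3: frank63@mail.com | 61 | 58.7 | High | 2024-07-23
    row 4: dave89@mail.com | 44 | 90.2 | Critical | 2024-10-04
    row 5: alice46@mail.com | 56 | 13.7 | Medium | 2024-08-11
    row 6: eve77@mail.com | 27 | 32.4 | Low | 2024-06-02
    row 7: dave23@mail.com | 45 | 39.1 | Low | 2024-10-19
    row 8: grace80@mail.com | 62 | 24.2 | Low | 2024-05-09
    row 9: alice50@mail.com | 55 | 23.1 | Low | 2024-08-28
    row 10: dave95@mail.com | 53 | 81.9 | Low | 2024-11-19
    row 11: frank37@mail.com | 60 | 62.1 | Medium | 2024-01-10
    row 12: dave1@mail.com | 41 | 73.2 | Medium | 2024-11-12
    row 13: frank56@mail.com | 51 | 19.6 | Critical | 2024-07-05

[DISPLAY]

                                         
                                         
                                         
                                         
                                         
                                         
                       ┏━━━━━━━━━━━━━━━━━
                       ┃ Minesweeper     
                       ┠─────────────────
                       ┃■■■■■■■■■■       
                       ┃■■■■■■■■■■       
                      ┏━━━━━━━━━━━━━━━━━━
                      ┃ DataTable        
                      ┠──────────────────
                      ┃Email           │A
                      ┃────────────────┼─
                      ┃eve50@mail.com  │5
                      ┃frank29@mail.com│4
                      ┃alice89@mail.com│4
                      ┃frank63@mail.com│6
                      ┃dave89@mail.com │4
                      ┃alice46@mail.com│5
                      ┃eve77@mail.com  │2
                      ┃dave23@mail.com │4


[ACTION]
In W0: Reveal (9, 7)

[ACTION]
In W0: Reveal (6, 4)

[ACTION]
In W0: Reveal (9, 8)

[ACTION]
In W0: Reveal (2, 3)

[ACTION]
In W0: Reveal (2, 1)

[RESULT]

                                         
                                         
                                         
                                         
                                         
                                         
                       ┏━━━━━━━━━━━━━━━━━
                       ┃ Minesweeper     
                       ┠─────────────────
                       ┃   1■■■■■■       
                       ┃   1■■■■■■       
                      ┏━━━━━━━━━━━━━━━━━━
                      ┃ DataTable        
                      ┠──────────────────
                      ┃Email           │A
                      ┃────────────────┼─
                      ┃eve50@mail.com  │5
                      ┃frank29@mail.com│4
                      ┃alice89@mail.com│4
                      ┃frank63@mail.com│6
                      ┃dave89@mail.com │4
                      ┃alice46@mail.com│5
                      ┃eve77@mail.com  │2
                      ┃dave23@mail.com │4


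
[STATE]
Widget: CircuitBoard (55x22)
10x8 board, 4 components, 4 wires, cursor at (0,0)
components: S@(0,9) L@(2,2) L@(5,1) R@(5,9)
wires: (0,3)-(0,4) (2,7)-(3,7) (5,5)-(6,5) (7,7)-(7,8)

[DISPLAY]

   0 1 2 3 4 5 6 7 8 9                                 
0  [.]          · ─ ·                   S              
                                                       
1                                                      
                                                       
2           L                   ·                      
                                │                      
3                               ·                      
                                                       
4                                                      
                                                       
5       L               ·               R              
                        │                              
6                       ·                              
                                                       
7                               · ─ ·                  
Cursor: (0,0)                                          
                                                       
                                                       
                                                       
                                                       
                                                       


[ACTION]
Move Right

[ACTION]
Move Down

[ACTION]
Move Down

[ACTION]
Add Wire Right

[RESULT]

   0 1 2 3 4 5 6 7 8 9                                 
0               · ─ ·                   S              
                                                       
1                                                      
                                                       
2      [.]─ L                   ·                      
                                │                      
3                               ·                      
                                                       
4                                                      
                                                       
5       L               ·               R              
                        │                              
6                       ·                              
                                                       
7                               · ─ ·                  
Cursor: (2,1)                                          
                                                       
                                                       
                                                       
                                                       
                                                       


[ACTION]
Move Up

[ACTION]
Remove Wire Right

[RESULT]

   0 1 2 3 4 5 6 7 8 9                                 
0               · ─ ·                   S              
                                                       
1      [.]                                             
                                                       
2       · ─ L                   ·                      
                                │                      
3                               ·                      
                                                       
4                                                      
                                                       
5       L               ·               R              
                        │                              
6                       ·                              
                                                       
7                               · ─ ·                  
Cursor: (1,1)                                          
                                                       
                                                       
                                                       
                                                       
                                                       


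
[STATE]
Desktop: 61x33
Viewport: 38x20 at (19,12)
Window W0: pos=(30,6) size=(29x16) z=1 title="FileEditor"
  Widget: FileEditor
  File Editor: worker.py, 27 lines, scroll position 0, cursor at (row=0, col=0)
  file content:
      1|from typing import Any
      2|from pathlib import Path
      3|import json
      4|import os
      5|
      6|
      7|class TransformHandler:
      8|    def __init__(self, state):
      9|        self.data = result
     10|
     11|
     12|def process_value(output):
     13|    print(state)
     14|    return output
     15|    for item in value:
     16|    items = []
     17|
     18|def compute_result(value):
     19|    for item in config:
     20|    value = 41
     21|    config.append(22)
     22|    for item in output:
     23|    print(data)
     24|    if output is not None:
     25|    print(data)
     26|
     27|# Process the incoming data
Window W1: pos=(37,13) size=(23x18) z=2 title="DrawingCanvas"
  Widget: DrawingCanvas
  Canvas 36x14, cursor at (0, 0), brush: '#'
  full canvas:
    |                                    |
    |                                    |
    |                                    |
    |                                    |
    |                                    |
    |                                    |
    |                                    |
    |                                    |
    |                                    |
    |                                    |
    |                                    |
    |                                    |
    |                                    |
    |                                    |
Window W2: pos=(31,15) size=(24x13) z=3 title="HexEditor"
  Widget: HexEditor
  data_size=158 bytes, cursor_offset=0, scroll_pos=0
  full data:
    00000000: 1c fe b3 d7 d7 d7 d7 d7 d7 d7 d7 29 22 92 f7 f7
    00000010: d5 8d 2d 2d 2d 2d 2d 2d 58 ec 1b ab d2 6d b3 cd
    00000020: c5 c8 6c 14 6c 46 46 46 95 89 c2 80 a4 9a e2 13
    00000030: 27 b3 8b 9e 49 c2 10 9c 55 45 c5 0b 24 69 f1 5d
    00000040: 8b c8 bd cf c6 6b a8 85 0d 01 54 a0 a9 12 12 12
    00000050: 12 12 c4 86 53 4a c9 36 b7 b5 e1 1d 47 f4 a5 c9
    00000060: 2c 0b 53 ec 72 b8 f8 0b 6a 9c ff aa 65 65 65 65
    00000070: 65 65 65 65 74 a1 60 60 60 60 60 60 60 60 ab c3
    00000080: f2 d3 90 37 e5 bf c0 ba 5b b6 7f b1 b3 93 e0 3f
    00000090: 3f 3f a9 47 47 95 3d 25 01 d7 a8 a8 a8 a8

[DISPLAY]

           ┃import os                 
           ┃      ┏━━━━━━━━━━━━━━━━━━━
           ┃      ┃ DrawingCanvas     
           ┃┏━━━━━━━━━━━━━━━━━━━━━━┓──
           ┃┃ HexEditor            ┃  
           ┃┠──────────────────────┨  
           ┃┃00000000  1C fe b3 d7 ┃  
           ┃┃00000010  d5 8d 2d 2d ┃  
           ┃┃00000020  c5 c8 6c 14 ┃  
           ┗┃00000030  27 b3 8b 9e ┃  
            ┃00000040  8b c8 bd cf ┃  
            ┃00000050  12 12 c4 86 ┃  
            ┃00000060  2c 0b 53 ec ┃  
            ┃00000070  65 65 65 65 ┃  
            ┃00000080  f2 d3 90 37 ┃  
            ┗━━━━━━━━━━━━━━━━━━━━━━┛  
                  ┃                   
                  ┃                   
                  ┗━━━━━━━━━━━━━━━━━━━
                                      


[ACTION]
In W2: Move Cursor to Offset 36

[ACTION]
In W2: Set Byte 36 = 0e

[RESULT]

           ┃import os                 
           ┃      ┏━━━━━━━━━━━━━━━━━━━
           ┃      ┃ DrawingCanvas     
           ┃┏━━━━━━━━━━━━━━━━━━━━━━┓──
           ┃┃ HexEditor            ┃  
           ┃┠──────────────────────┨  
           ┃┃00000000  1c fe b3 d7 ┃  
           ┃┃00000010  d5 8d 2d 2d ┃  
           ┃┃00000020  c5 c8 6c 14 ┃  
           ┗┃00000030  27 b3 8b 9e ┃  
            ┃00000040  8b c8 bd cf ┃  
            ┃00000050  12 12 c4 86 ┃  
            ┃00000060  2c 0b 53 ec ┃  
            ┃00000070  65 65 65 65 ┃  
            ┃00000080  f2 d3 90 37 ┃  
            ┗━━━━━━━━━━━━━━━━━━━━━━┛  
                  ┃                   
                  ┃                   
                  ┗━━━━━━━━━━━━━━━━━━━
                                      


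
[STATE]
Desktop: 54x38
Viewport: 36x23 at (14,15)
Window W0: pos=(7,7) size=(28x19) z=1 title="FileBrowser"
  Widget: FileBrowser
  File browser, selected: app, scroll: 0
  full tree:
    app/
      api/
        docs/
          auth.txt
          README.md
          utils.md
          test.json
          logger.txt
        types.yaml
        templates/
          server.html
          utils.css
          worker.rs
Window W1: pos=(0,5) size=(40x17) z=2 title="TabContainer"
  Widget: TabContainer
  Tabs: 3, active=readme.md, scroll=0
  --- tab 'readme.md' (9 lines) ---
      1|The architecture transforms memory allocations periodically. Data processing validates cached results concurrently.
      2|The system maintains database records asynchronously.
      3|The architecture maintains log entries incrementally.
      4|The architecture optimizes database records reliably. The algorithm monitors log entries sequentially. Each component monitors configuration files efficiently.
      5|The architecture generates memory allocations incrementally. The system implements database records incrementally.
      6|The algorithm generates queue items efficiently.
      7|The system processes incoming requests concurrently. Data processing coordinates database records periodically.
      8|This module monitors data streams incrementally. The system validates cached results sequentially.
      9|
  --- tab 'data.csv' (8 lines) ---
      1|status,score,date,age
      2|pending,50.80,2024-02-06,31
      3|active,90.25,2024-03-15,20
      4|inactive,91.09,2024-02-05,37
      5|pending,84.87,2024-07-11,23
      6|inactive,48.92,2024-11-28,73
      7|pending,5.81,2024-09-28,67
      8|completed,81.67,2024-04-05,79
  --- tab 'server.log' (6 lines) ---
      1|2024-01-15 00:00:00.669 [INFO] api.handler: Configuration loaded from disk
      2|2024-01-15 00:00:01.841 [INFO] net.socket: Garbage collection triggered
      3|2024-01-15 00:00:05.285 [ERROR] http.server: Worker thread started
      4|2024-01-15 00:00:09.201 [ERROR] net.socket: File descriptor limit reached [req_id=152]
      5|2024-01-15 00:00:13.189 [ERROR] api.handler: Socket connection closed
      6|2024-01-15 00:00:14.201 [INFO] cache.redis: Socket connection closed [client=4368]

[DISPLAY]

 generates queue items ef┃          
ocesses incoming requests┃          
onitors data streams incr┃          
                         ┃          
                         ┃          
                         ┃          
━━━━━━━━━━━━━━━━━━━━━━━━━┛          
                    ┃               
                    ┃               
                    ┃               
━━━━━━━━━━━━━━━━━━━━┛               
                                    
                                    
                                    
                                    
                                    
                                    
                                    
                                    
                                    
                                    
                                    
                                    


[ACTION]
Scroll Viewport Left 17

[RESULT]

┃The algorithm generates queue items
┃The system processes incoming reque
┃This module monitors data streams i
┃                                   
┃                                   
┃                                   
┗━━━━━━━━━━━━━━━━━━━━━━━━━━━━━━━━━━━
       ┃                          ┃ 
       ┃                          ┃ 
       ┃                          ┃ 
       ┗━━━━━━━━━━━━━━━━━━━━━━━━━━┛ 
                                    
                                    
                                    
                                    
                                    
                                    
                                    
                                    
                                    
                                    
                                    
                                    


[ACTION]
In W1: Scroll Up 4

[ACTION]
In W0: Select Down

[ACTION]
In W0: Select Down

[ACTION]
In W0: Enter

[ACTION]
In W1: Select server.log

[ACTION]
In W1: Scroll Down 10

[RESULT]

┃                                   
┃                                   
┃                                   
┃                                   
┃                                   
┃                                   
┗━━━━━━━━━━━━━━━━━━━━━━━━━━━━━━━━━━━
       ┃                          ┃ 
       ┃                          ┃ 
       ┃                          ┃ 
       ┗━━━━━━━━━━━━━━━━━━━━━━━━━━┛ 
                                    
                                    
                                    
                                    
                                    
                                    
                                    
                                    
                                    
                                    
                                    
                                    


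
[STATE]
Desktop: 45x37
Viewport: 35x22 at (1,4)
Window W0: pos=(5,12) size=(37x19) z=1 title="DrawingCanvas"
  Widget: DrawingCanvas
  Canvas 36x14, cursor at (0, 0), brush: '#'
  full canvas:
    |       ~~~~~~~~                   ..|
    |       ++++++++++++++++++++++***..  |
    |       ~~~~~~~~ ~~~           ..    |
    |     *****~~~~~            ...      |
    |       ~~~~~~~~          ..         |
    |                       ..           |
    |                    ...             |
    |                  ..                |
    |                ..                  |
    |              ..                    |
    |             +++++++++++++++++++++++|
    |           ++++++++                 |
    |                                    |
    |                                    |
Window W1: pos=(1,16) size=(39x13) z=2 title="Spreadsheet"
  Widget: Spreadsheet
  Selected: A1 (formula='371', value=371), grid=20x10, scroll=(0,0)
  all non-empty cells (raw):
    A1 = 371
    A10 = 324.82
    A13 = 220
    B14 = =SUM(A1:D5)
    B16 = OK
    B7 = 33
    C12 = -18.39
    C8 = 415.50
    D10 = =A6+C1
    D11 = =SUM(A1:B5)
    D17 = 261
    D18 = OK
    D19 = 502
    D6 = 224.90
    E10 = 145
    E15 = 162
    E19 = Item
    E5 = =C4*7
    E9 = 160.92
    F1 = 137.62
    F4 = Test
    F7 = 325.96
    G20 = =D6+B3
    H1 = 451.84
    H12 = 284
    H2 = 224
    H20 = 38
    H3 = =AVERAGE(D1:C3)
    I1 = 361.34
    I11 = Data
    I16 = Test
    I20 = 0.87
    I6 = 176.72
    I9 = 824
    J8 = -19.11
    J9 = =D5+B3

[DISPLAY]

                                   
                                   
                                   
                                   
                                   
                                   
                                   
                                   
    ┏━━━━━━━━━━━━━━━━━━━━━━━━━━━━━━
    ┃ DrawingCanvas                
    ┠──────────────────────────────
    ┃+      ~~~~~~~~               
┏━━━━━━━━━━━━━━━━━━━━━━━━━━━━━━━━━━
┃ Spreadsheet                      
┠──────────────────────────────────
┃A1: 371                           
┃       A       B       C       D  
┃----------------------------------
┃  1    [371]       0       0      
┃  2        0       0       0      
┃  3        0       0       0      
┃  4        0       0       0      


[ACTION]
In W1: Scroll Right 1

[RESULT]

                                   
                                   
                                   
                                   
                                   
                                   
                                   
                                   
    ┏━━━━━━━━━━━━━━━━━━━━━━━━━━━━━━
    ┃ DrawingCanvas                
    ┠──────────────────────────────
    ┃+      ~~~~~~~~               
┏━━━━━━━━━━━━━━━━━━━━━━━━━━━━━━━━━━
┃ Spreadsheet                      
┠──────────────────────────────────
┃A1: 371                           
┃       B       C       D       E  
┃----------------------------------
┃  1        0       0       0      
┃  2        0       0       0      
┃  3        0       0       0      
┃  4        0       0       0      


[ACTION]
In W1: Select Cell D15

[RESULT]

                                   
                                   
                                   
                                   
                                   
                                   
                                   
                                   
    ┏━━━━━━━━━━━━━━━━━━━━━━━━━━━━━━
    ┃ DrawingCanvas                
    ┠──────────────────────────────
    ┃+      ~~~~~~~~               
┏━━━━━━━━━━━━━━━━━━━━━━━━━━━━━━━━━━
┃ Spreadsheet                      
┠──────────────────────────────────
┃D15:                              
┃       B       C       D       E  
┃----------------------------------
┃  1        0       0       0      
┃  2        0       0       0      
┃  3        0       0       0      
┃  4        0       0       0      


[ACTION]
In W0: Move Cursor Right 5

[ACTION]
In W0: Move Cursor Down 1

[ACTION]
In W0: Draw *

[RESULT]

                                   
                                   
                                   
                                   
                                   
                                   
                                   
                                   
    ┏━━━━━━━━━━━━━━━━━━━━━━━━━━━━━━
    ┃ DrawingCanvas                
    ┠──────────────────────────────
    ┃       ~~~~~~~~               
┏━━━━━━━━━━━━━━━━━━━━━━━━━━━━━━━━━━
┃ Spreadsheet                      
┠──────────────────────────────────
┃D15:                              
┃       B       C       D       E  
┃----------------------------------
┃  1        0       0       0      
┃  2        0       0       0      
┃  3        0       0       0      
┃  4        0       0       0      


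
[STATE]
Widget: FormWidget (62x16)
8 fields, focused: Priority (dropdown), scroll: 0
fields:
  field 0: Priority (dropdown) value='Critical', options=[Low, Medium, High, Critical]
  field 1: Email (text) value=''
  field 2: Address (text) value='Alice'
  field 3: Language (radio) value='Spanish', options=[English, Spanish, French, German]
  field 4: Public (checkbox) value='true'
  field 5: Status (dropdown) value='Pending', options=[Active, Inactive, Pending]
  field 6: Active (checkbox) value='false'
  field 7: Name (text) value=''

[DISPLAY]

> Priority:   [Critical                                     ▼]
  Email:      [                                              ]
  Address:    [Alice                                         ]
  Language:   ( ) English  (●) Spanish  ( ) French  ( ) German
  Public:     [x]                                             
  Status:     [Pending                                      ▼]
  Active:     [ ]                                             
  Name:       [                                              ]
                                                              
                                                              
                                                              
                                                              
                                                              
                                                              
                                                              
                                                              


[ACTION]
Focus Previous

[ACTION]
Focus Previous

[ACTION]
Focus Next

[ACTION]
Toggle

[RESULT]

  Priority:   [Critical                                     ▼]
  Email:      [                                              ]
  Address:    [Alice                                         ]
  Language:   ( ) English  (●) Spanish  ( ) French  ( ) German
  Public:     [x]                                             
  Status:     [Pending                                      ▼]
  Active:     [ ]                                             
> Name:       [                                              ]
                                                              
                                                              
                                                              
                                                              
                                                              
                                                              
                                                              
                                                              


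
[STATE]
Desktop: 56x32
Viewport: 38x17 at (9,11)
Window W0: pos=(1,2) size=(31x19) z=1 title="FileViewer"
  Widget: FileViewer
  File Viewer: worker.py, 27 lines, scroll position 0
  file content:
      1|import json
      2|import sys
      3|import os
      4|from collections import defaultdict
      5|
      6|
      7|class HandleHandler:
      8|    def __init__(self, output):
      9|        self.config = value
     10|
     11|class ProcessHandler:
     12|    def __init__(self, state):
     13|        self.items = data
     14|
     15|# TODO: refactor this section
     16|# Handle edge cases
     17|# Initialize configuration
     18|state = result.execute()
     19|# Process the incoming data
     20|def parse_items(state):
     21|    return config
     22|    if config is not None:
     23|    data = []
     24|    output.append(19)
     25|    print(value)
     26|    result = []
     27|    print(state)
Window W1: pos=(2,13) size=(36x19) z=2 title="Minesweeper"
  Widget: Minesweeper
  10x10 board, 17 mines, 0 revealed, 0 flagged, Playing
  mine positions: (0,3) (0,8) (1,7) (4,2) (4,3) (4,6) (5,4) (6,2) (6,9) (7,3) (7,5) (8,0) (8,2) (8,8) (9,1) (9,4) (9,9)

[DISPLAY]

andleHandler:        ░┃               
 __init__(self, outpu░┃               
━━━━━━━━━━━━━━━━━━━━━━━━━━━━┓         
weeper                      ┃         
────────────────────────────┨         
■■■■                        ┃         
■■■■                        ┃         
■■■■                        ┃         
■■■■                        ┃         
■■■■                        ┃         
■■■■                        ┃         
■■■■                        ┃         
■■■■                        ┃         
■■■■                        ┃         
■■■■                        ┃         
                            ┃         
                            ┃         


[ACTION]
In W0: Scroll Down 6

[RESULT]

 self.items = data   ░┃               
                     █┃               
━━━━━━━━━━━━━━━━━━━━━━━━━━━━┓         
weeper                      ┃         
────────────────────────────┨         
■■■■                        ┃         
■■■■                        ┃         
■■■■                        ┃         
■■■■                        ┃         
■■■■                        ┃         
■■■■                        ┃         
■■■■                        ┃         
■■■■                        ┃         
■■■■                        ┃         
■■■■                        ┃         
                            ┃         
                            ┃         


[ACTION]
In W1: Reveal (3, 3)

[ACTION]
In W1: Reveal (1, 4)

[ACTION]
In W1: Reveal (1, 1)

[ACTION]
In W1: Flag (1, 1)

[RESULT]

 self.items = data   ░┃               
                     █┃               
━━━━━━━━━━━━━━━━━━━━━━━━━━━━┓         
weeper                      ┃         
────────────────────────────┨         
1■■■                        ┃         
1■■■                        ┃         
1■■■                        ┃         
1■■■                        ┃         
■■■■                        ┃         
■■■■                        ┃         
■■■■                        ┃         
■■■■                        ┃         
■■■■                        ┃         
■■■■                        ┃         
                            ┃         
                            ┃         


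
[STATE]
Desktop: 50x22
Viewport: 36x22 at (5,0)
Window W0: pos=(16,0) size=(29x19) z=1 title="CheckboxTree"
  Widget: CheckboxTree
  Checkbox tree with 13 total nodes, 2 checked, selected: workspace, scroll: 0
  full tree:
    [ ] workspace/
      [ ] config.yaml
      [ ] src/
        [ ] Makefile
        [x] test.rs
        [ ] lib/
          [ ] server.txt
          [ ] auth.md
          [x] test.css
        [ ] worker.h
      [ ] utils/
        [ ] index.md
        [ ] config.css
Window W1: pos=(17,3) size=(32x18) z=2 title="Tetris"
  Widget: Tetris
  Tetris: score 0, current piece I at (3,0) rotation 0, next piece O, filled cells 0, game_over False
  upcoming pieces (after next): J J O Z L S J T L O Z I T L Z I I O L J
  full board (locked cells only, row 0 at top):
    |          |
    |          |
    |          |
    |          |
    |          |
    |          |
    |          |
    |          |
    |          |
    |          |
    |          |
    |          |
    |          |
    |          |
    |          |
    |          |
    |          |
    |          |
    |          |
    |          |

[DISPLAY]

           ┏━━━━━━━━━━━━━━━━━━━━━━━━
           ┃ CheckboxTree           
           ┠────────────────────────
           ┃┏━━━━━━━━━━━━━━━━━━━━━━━
           ┃┃ Tetris                
           ┃┠───────────────────────
           ┃┃          │Next:       
           ┃┃          │▓▓          
           ┃┃          │▓▓          
           ┃┃          │            
           ┃┃          │            
           ┃┃          │            
           ┃┃          │Score:      
           ┃┃          │0           
           ┃┃          │            
           ┃┃          │            
           ┃┃          │            
           ┃┃          │            
           ┗┃          │            
            ┃          │            
            ┗━━━━━━━━━━━━━━━━━━━━━━━
                                    


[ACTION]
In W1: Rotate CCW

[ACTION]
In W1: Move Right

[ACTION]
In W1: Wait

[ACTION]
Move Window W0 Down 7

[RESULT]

                                    
                                    
                                    
           ┏┏━━━━━━━━━━━━━━━━━━━━━━━
           ┃┃ Tetris                
           ┠┠───────────────────────
           ┃┃          │Next:       
           ┃┃          │▓▓          
           ┃┃          │▓▓          
           ┃┃          │            
           ┃┃          │            
           ┃┃          │            
           ┃┃          │Score:      
           ┃┃          │0           
           ┃┃          │            
           ┃┃          │            
           ┃┃          │            
           ┃┃          │            
           ┃┃          │            
           ┃┃          │            
           ┃┗━━━━━━━━━━━━━━━━━━━━━━━
           ┗━━━━━━━━━━━━━━━━━━━━━━━━


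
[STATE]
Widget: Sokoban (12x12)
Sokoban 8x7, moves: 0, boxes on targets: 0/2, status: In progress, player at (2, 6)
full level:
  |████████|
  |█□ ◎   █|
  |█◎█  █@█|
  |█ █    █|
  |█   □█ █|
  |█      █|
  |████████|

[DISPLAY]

████████    
█□ ◎   █    
█◎█  █@█    
█ █    █    
█   □█ █    
█      █    
████████    
Moves: 0  0/
            
            
            
            


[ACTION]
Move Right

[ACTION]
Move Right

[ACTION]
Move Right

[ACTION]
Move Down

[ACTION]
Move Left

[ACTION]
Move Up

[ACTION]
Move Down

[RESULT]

████████    
█□ ◎   █    
█◎█  █ █    
█ █  @ █    
█   □█ █    
█      █    
████████    
Moves: 2  0/
            
            
            
            


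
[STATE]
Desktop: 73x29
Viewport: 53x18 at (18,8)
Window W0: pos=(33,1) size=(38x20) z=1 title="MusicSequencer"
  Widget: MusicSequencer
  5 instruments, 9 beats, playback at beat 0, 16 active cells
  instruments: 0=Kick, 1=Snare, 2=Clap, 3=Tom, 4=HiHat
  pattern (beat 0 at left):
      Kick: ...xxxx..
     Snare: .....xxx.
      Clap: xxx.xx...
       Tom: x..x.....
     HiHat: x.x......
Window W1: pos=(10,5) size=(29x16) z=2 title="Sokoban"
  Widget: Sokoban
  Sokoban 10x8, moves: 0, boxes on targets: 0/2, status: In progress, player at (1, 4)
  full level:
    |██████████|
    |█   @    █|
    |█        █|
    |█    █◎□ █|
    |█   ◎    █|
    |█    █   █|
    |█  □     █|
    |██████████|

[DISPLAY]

███                 ┃m█··█·····                     ┃
  █                 ┃t█·█······                     ┃
  █                 ┃                               ┃
□ █                 ┃                               ┃
  █                 ┃                               ┃
  █                 ┃                               ┃
  █                 ┃                               ┃
███                 ┃                               ┃
0  0/2              ┃                               ┃
                    ┃                               ┃
                    ┃                               ┃
                    ┃                               ┃
━━━━━━━━━━━━━━━━━━━━┛━━━━━━━━━━━━━━━━━━━━━━━━━━━━━━━┛
                                                     
                                                     
                                                     
                                                     
                                                     


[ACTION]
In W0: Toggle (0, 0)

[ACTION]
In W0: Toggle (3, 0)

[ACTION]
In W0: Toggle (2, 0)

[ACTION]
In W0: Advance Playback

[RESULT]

███                 ┃m···█·····                     ┃
  █                 ┃t█·█······                     ┃
  █                 ┃                               ┃
□ █                 ┃                               ┃
  █                 ┃                               ┃
  █                 ┃                               ┃
  █                 ┃                               ┃
███                 ┃                               ┃
0  0/2              ┃                               ┃
                    ┃                               ┃
                    ┃                               ┃
                    ┃                               ┃
━━━━━━━━━━━━━━━━━━━━┛━━━━━━━━━━━━━━━━━━━━━━━━━━━━━━━┛
                                                     
                                                     
                                                     
                                                     
                                                     
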